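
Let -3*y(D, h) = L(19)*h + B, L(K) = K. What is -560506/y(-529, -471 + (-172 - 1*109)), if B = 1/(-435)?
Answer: -731460330/6215281 ≈ -117.69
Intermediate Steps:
B = -1/435 ≈ -0.0022989
y(D, h) = 1/1305 - 19*h/3 (y(D, h) = -(19*h - 1/435)/3 = -(-1/435 + 19*h)/3 = 1/1305 - 19*h/3)
-560506/y(-529, -471 + (-172 - 1*109)) = -560506/(1/1305 - 19*(-471 + (-172 - 1*109))/3) = -560506/(1/1305 - 19*(-471 + (-172 - 109))/3) = -560506/(1/1305 - 19*(-471 - 281)/3) = -560506/(1/1305 - 19/3*(-752)) = -560506/(1/1305 + 14288/3) = -560506/6215281/1305 = -560506*1305/6215281 = -731460330/6215281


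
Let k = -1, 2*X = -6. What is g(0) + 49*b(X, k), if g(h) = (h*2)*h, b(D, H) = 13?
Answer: 637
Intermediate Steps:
X = -3 (X = (½)*(-6) = -3)
g(h) = 2*h² (g(h) = (2*h)*h = 2*h²)
g(0) + 49*b(X, k) = 2*0² + 49*13 = 2*0 + 637 = 0 + 637 = 637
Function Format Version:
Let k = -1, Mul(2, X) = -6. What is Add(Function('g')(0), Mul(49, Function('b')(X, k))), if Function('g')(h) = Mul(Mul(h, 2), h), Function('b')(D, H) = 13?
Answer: 637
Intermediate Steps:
X = -3 (X = Mul(Rational(1, 2), -6) = -3)
Function('g')(h) = Mul(2, Pow(h, 2)) (Function('g')(h) = Mul(Mul(2, h), h) = Mul(2, Pow(h, 2)))
Add(Function('g')(0), Mul(49, Function('b')(X, k))) = Add(Mul(2, Pow(0, 2)), Mul(49, 13)) = Add(Mul(2, 0), 637) = Add(0, 637) = 637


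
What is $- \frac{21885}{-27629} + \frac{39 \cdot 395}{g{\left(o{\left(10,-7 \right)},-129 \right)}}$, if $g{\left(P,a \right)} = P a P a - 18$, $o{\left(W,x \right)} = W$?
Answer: $\frac{1754479015}{2189377218} \approx 0.80136$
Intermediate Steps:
$g{\left(P,a \right)} = -18 + P^{2} a^{2}$ ($g{\left(P,a \right)} = a P^{2} a - 18 = P^{2} a^{2} - 18 = -18 + P^{2} a^{2}$)
$- \frac{21885}{-27629} + \frac{39 \cdot 395}{g{\left(o{\left(10,-7 \right)},-129 \right)}} = - \frac{21885}{-27629} + \frac{39 \cdot 395}{-18 + 10^{2} \left(-129\right)^{2}} = \left(-21885\right) \left(- \frac{1}{27629}\right) + \frac{15405}{-18 + 100 \cdot 16641} = \frac{21885}{27629} + \frac{15405}{-18 + 1664100} = \frac{21885}{27629} + \frac{15405}{1664082} = \frac{21885}{27629} + 15405 \cdot \frac{1}{1664082} = \frac{21885}{27629} + \frac{5135}{554694} = \frac{1754479015}{2189377218}$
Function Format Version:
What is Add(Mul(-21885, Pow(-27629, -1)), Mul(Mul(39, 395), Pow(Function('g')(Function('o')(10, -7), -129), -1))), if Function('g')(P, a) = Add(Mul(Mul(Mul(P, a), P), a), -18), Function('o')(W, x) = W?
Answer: Rational(1754479015, 2189377218) ≈ 0.80136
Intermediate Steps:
Function('g')(P, a) = Add(-18, Mul(Pow(P, 2), Pow(a, 2))) (Function('g')(P, a) = Add(Mul(Mul(a, Pow(P, 2)), a), -18) = Add(Mul(Pow(P, 2), Pow(a, 2)), -18) = Add(-18, Mul(Pow(P, 2), Pow(a, 2))))
Add(Mul(-21885, Pow(-27629, -1)), Mul(Mul(39, 395), Pow(Function('g')(Function('o')(10, -7), -129), -1))) = Add(Mul(-21885, Pow(-27629, -1)), Mul(Mul(39, 395), Pow(Add(-18, Mul(Pow(10, 2), Pow(-129, 2))), -1))) = Add(Mul(-21885, Rational(-1, 27629)), Mul(15405, Pow(Add(-18, Mul(100, 16641)), -1))) = Add(Rational(21885, 27629), Mul(15405, Pow(Add(-18, 1664100), -1))) = Add(Rational(21885, 27629), Mul(15405, Pow(1664082, -1))) = Add(Rational(21885, 27629), Mul(15405, Rational(1, 1664082))) = Add(Rational(21885, 27629), Rational(5135, 554694)) = Rational(1754479015, 2189377218)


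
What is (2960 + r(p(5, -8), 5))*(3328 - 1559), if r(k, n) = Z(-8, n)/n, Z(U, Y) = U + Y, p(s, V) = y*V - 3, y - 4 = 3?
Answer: 26175893/5 ≈ 5.2352e+6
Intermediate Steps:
y = 7 (y = 4 + 3 = 7)
p(s, V) = -3 + 7*V (p(s, V) = 7*V - 3 = -3 + 7*V)
r(k, n) = (-8 + n)/n
(2960 + r(p(5, -8), 5))*(3328 - 1559) = (2960 + (-8 + 5)/5)*(3328 - 1559) = (2960 + (⅕)*(-3))*1769 = (2960 - ⅗)*1769 = (14797/5)*1769 = 26175893/5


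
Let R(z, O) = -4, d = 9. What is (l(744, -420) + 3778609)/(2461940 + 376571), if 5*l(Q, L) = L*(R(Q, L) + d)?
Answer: 3778189/2838511 ≈ 1.3310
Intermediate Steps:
l(Q, L) = L (l(Q, L) = (L*(-4 + 9))/5 = (L*5)/5 = (5*L)/5 = L)
(l(744, -420) + 3778609)/(2461940 + 376571) = (-420 + 3778609)/(2461940 + 376571) = 3778189/2838511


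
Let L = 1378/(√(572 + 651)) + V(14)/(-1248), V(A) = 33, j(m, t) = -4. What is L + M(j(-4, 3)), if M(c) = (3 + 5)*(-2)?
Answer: -6667/416 + 1378*√1223/1223 ≈ 23.377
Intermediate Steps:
M(c) = -16 (M(c) = 8*(-2) = -16)
L = -11/416 + 1378*√1223/1223 (L = 1378/(√(572 + 651)) + 33/(-1248) = 1378/(√1223) + 33*(-1/1248) = 1378*(√1223/1223) - 11/416 = 1378*√1223/1223 - 11/416 = -11/416 + 1378*√1223/1223 ≈ 39.377)
L + M(j(-4, 3)) = (-11/416 + 1378*√1223/1223) - 16 = -6667/416 + 1378*√1223/1223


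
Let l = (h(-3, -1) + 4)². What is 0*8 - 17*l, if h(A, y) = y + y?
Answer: -68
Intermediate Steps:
h(A, y) = 2*y
l = 4 (l = (2*(-1) + 4)² = (-2 + 4)² = 2² = 4)
0*8 - 17*l = 0*8 - 17*4 = 0 - 68 = -68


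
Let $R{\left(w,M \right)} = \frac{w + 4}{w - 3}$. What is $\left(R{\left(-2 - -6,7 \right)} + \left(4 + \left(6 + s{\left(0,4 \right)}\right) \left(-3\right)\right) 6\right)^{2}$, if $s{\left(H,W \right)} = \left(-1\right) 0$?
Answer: $5776$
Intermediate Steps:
$s{\left(H,W \right)} = 0$
$R{\left(w,M \right)} = \frac{4 + w}{-3 + w}$
$\left(R{\left(-2 - -6,7 \right)} + \left(4 + \left(6 + s{\left(0,4 \right)}\right) \left(-3\right)\right) 6\right)^{2} = \left(\frac{4 - -4}{-3 - -4} + \left(4 + \left(6 + 0\right) \left(-3\right)\right) 6\right)^{2} = \left(\frac{4 + \left(-2 + 6\right)}{-3 + \left(-2 + 6\right)} + \left(4 + 6 \left(-3\right)\right) 6\right)^{2} = \left(\frac{4 + 4}{-3 + 4} + \left(4 - 18\right) 6\right)^{2} = \left(1^{-1} \cdot 8 - 84\right)^{2} = \left(1 \cdot 8 - 84\right)^{2} = \left(8 - 84\right)^{2} = \left(-76\right)^{2} = 5776$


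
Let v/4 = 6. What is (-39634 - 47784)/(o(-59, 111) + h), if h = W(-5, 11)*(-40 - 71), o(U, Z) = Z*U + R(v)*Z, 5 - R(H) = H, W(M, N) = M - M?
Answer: 43709/4329 ≈ 10.097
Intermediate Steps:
v = 24 (v = 4*6 = 24)
W(M, N) = 0
R(H) = 5 - H
o(U, Z) = -19*Z + U*Z (o(U, Z) = Z*U + (5 - 1*24)*Z = U*Z + (5 - 24)*Z = U*Z - 19*Z = -19*Z + U*Z)
h = 0 (h = 0*(-40 - 71) = 0*(-111) = 0)
(-39634 - 47784)/(o(-59, 111) + h) = (-39634 - 47784)/(111*(-19 - 59) + 0) = -87418/(111*(-78) + 0) = -87418/(-8658 + 0) = -87418/(-8658) = -87418*(-1/8658) = 43709/4329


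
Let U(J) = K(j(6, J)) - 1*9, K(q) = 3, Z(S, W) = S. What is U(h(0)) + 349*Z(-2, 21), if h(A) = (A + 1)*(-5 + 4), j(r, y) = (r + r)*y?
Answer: -704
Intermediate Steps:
j(r, y) = 2*r*y (j(r, y) = (2*r)*y = 2*r*y)
h(A) = -1 - A (h(A) = (1 + A)*(-1) = -1 - A)
U(J) = -6 (U(J) = 3 - 1*9 = 3 - 9 = -6)
U(h(0)) + 349*Z(-2, 21) = -6 + 349*(-2) = -6 - 698 = -704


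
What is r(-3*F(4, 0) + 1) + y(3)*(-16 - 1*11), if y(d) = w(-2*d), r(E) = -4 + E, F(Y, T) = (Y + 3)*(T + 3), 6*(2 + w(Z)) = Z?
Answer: 15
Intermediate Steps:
w(Z) = -2 + Z/6
F(Y, T) = (3 + T)*(3 + Y) (F(Y, T) = (3 + Y)*(3 + T) = (3 + T)*(3 + Y))
y(d) = -2 - d/3 (y(d) = -2 + (-2*d)/6 = -2 - d/3)
r(-3*F(4, 0) + 1) + y(3)*(-16 - 1*11) = (-4 + (-3*(9 + 3*0 + 3*4 + 0*4) + 1)) + (-2 - 1/3*3)*(-16 - 1*11) = (-4 + (-3*(9 + 0 + 12 + 0) + 1)) + (-2 - 1)*(-16 - 11) = (-4 + (-3*21 + 1)) - 3*(-27) = (-4 + (-63 + 1)) + 81 = (-4 - 62) + 81 = -66 + 81 = 15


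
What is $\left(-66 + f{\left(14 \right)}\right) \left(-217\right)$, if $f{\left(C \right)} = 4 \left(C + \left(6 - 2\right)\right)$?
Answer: $-1302$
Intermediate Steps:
$f{\left(C \right)} = 16 + 4 C$ ($f{\left(C \right)} = 4 \left(C + 4\right) = 4 \left(4 + C\right) = 16 + 4 C$)
$\left(-66 + f{\left(14 \right)}\right) \left(-217\right) = \left(-66 + \left(16 + 4 \cdot 14\right)\right) \left(-217\right) = \left(-66 + \left(16 + 56\right)\right) \left(-217\right) = \left(-66 + 72\right) \left(-217\right) = 6 \left(-217\right) = -1302$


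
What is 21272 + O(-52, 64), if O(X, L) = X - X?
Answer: 21272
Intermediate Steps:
O(X, L) = 0
21272 + O(-52, 64) = 21272 + 0 = 21272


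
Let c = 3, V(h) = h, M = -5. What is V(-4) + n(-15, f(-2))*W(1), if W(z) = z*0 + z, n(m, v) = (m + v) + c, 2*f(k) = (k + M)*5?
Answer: -67/2 ≈ -33.500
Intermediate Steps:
f(k) = -25/2 + 5*k/2 (f(k) = ((k - 5)*5)/2 = ((-5 + k)*5)/2 = (-25 + 5*k)/2 = -25/2 + 5*k/2)
n(m, v) = 3 + m + v (n(m, v) = (m + v) + 3 = 3 + m + v)
W(z) = z (W(z) = 0 + z = z)
V(-4) + n(-15, f(-2))*W(1) = -4 + (3 - 15 + (-25/2 + (5/2)*(-2)))*1 = -4 + (3 - 15 + (-25/2 - 5))*1 = -4 + (3 - 15 - 35/2)*1 = -4 - 59/2*1 = -4 - 59/2 = -67/2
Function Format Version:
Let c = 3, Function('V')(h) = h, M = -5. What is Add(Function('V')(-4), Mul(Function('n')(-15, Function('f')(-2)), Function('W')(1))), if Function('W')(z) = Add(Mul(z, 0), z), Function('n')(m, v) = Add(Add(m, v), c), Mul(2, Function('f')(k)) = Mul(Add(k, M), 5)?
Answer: Rational(-67, 2) ≈ -33.500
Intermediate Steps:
Function('f')(k) = Add(Rational(-25, 2), Mul(Rational(5, 2), k)) (Function('f')(k) = Mul(Rational(1, 2), Mul(Add(k, -5), 5)) = Mul(Rational(1, 2), Mul(Add(-5, k), 5)) = Mul(Rational(1, 2), Add(-25, Mul(5, k))) = Add(Rational(-25, 2), Mul(Rational(5, 2), k)))
Function('n')(m, v) = Add(3, m, v) (Function('n')(m, v) = Add(Add(m, v), 3) = Add(3, m, v))
Function('W')(z) = z (Function('W')(z) = Add(0, z) = z)
Add(Function('V')(-4), Mul(Function('n')(-15, Function('f')(-2)), Function('W')(1))) = Add(-4, Mul(Add(3, -15, Add(Rational(-25, 2), Mul(Rational(5, 2), -2))), 1)) = Add(-4, Mul(Add(3, -15, Add(Rational(-25, 2), -5)), 1)) = Add(-4, Mul(Add(3, -15, Rational(-35, 2)), 1)) = Add(-4, Mul(Rational(-59, 2), 1)) = Add(-4, Rational(-59, 2)) = Rational(-67, 2)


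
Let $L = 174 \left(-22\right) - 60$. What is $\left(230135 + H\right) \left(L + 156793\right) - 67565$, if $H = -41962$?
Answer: $28772525000$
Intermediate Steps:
$L = -3888$ ($L = -3828 - 60 = -3888$)
$\left(230135 + H\right) \left(L + 156793\right) - 67565 = \left(230135 - 41962\right) \left(-3888 + 156793\right) - 67565 = 188173 \cdot 152905 - 67565 = 28772592565 - 67565 = 28772525000$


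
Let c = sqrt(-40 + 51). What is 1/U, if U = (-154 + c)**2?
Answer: (154 - sqrt(11))**(-2) ≈ 4.4042e-5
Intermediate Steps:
c = sqrt(11) ≈ 3.3166
U = (-154 + sqrt(11))**2 ≈ 22705.
1/U = 1/((154 - sqrt(11))**2) = (154 - sqrt(11))**(-2)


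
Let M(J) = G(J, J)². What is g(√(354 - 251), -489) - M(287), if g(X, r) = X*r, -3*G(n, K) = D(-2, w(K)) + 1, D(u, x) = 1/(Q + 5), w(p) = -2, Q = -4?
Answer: -4/9 - 489*√103 ≈ -4963.3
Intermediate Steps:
D(u, x) = 1 (D(u, x) = 1/(-4 + 5) = 1/1 = 1)
G(n, K) = -⅔ (G(n, K) = -(1 + 1)/3 = -⅓*2 = -⅔)
M(J) = 4/9 (M(J) = (-⅔)² = 4/9)
g(√(354 - 251), -489) - M(287) = √(354 - 251)*(-489) - 1*4/9 = √103*(-489) - 4/9 = -489*√103 - 4/9 = -4/9 - 489*√103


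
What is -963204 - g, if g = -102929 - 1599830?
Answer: 739555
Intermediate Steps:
g = -1702759
-963204 - g = -963204 - 1*(-1702759) = -963204 + 1702759 = 739555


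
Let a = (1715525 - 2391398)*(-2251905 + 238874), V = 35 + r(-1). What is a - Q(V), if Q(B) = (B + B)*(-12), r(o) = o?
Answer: 1360553301879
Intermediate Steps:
V = 34 (V = 35 - 1 = 34)
Q(B) = -24*B (Q(B) = (2*B)*(-12) = -24*B)
a = 1360553301063 (a = -675873*(-2013031) = 1360553301063)
a - Q(V) = 1360553301063 - (-24)*34 = 1360553301063 - 1*(-816) = 1360553301063 + 816 = 1360553301879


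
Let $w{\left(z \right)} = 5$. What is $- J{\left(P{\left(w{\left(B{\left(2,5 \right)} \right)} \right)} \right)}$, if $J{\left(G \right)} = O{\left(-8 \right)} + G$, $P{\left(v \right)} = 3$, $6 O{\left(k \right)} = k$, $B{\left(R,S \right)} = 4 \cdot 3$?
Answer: $- \frac{5}{3} \approx -1.6667$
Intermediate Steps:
$B{\left(R,S \right)} = 12$
$O{\left(k \right)} = \frac{k}{6}$
$J{\left(G \right)} = - \frac{4}{3} + G$ ($J{\left(G \right)} = \frac{1}{6} \left(-8\right) + G = - \frac{4}{3} + G$)
$- J{\left(P{\left(w{\left(B{\left(2,5 \right)} \right)} \right)} \right)} = - (- \frac{4}{3} + 3) = \left(-1\right) \frac{5}{3} = - \frac{5}{3}$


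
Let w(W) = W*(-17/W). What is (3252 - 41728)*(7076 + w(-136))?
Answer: -271602084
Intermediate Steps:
w(W) = -17
(3252 - 41728)*(7076 + w(-136)) = (3252 - 41728)*(7076 - 17) = -38476*7059 = -271602084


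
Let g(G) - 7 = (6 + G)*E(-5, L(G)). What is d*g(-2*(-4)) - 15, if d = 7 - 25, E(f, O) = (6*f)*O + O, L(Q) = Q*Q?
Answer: 467571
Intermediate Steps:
L(Q) = Q**2
E(f, O) = O + 6*O*f (E(f, O) = 6*O*f + O = O + 6*O*f)
g(G) = 7 - 29*G**2*(6 + G) (g(G) = 7 + (6 + G)*(G**2*(1 + 6*(-5))) = 7 + (6 + G)*(G**2*(1 - 30)) = 7 + (6 + G)*(G**2*(-29)) = 7 + (6 + G)*(-29*G**2) = 7 - 29*G**2*(6 + G))
d = -18
d*g(-2*(-4)) - 15 = -18*(7 - 174*(-2*(-4))**2 - 29*(-2*(-4))**3) - 15 = -18*(7 - 174*8**2 - 29*8**3) - 15 = -18*(7 - 174*64 - 29*512) - 15 = -18*(7 - 11136 - 14848) - 15 = -18*(-25977) - 15 = 467586 - 15 = 467571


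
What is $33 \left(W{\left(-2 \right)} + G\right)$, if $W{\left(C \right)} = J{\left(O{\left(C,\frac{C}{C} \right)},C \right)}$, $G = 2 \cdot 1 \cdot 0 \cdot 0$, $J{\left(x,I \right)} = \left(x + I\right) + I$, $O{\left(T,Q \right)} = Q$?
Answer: $-99$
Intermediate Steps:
$J{\left(x,I \right)} = x + 2 I$ ($J{\left(x,I \right)} = \left(I + x\right) + I = x + 2 I$)
$G = 0$ ($G = 2 \cdot 0 \cdot 0 = 0 \cdot 0 = 0$)
$W{\left(C \right)} = 1 + 2 C$ ($W{\left(C \right)} = \frac{C}{C} + 2 C = 1 + 2 C$)
$33 \left(W{\left(-2 \right)} + G\right) = 33 \left(\left(1 + 2 \left(-2\right)\right) + 0\right) = 33 \left(\left(1 - 4\right) + 0\right) = 33 \left(-3 + 0\right) = 33 \left(-3\right) = -99$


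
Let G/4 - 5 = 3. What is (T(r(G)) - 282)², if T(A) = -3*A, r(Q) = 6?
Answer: 90000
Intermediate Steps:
G = 32 (G = 20 + 4*3 = 20 + 12 = 32)
(T(r(G)) - 282)² = (-3*6 - 282)² = (-18 - 282)² = (-300)² = 90000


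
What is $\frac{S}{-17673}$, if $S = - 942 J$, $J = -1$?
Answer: $- \frac{314}{5891} \approx -0.053302$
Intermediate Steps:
$S = 942$ ($S = \left(-942\right) \left(-1\right) = 942$)
$\frac{S}{-17673} = \frac{942}{-17673} = 942 \left(- \frac{1}{17673}\right) = - \frac{314}{5891}$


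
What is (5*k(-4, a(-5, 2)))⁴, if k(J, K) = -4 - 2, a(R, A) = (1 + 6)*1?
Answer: 810000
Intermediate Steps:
a(R, A) = 7 (a(R, A) = 7*1 = 7)
k(J, K) = -6
(5*k(-4, a(-5, 2)))⁴ = (5*(-6))⁴ = (-30)⁴ = 810000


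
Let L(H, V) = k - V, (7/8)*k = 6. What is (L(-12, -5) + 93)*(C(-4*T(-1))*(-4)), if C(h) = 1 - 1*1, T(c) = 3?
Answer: 0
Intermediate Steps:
k = 48/7 (k = (8/7)*6 = 48/7 ≈ 6.8571)
C(h) = 0 (C(h) = 1 - 1 = 0)
L(H, V) = 48/7 - V
(L(-12, -5) + 93)*(C(-4*T(-1))*(-4)) = ((48/7 - 1*(-5)) + 93)*(0*(-4)) = ((48/7 + 5) + 93)*0 = (83/7 + 93)*0 = (734/7)*0 = 0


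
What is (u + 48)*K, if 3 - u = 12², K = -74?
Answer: 6882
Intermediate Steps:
u = -141 (u = 3 - 1*12² = 3 - 1*144 = 3 - 144 = -141)
(u + 48)*K = (-141 + 48)*(-74) = -93*(-74) = 6882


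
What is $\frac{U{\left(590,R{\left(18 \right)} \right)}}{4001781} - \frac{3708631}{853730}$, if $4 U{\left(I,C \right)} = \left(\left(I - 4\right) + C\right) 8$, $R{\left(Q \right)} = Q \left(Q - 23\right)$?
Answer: $- \frac{14840282171651}{3416440493130} \approx -4.3438$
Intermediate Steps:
$R{\left(Q \right)} = Q \left(-23 + Q\right)$
$U{\left(I,C \right)} = -8 + 2 C + 2 I$ ($U{\left(I,C \right)} = \frac{\left(\left(I - 4\right) + C\right) 8}{4} = \frac{\left(\left(-4 + I\right) + C\right) 8}{4} = \frac{\left(-4 + C + I\right) 8}{4} = \frac{-32 + 8 C + 8 I}{4} = -8 + 2 C + 2 I$)
$\frac{U{\left(590,R{\left(18 \right)} \right)}}{4001781} - \frac{3708631}{853730} = \frac{-8 + 2 \cdot 18 \left(-23 + 18\right) + 2 \cdot 590}{4001781} - \frac{3708631}{853730} = \left(-8 + 2 \cdot 18 \left(-5\right) + 1180\right) \frac{1}{4001781} - \frac{3708631}{853730} = \left(-8 + 2 \left(-90\right) + 1180\right) \frac{1}{4001781} - \frac{3708631}{853730} = \left(-8 - 180 + 1180\right) \frac{1}{4001781} - \frac{3708631}{853730} = 992 \cdot \frac{1}{4001781} - \frac{3708631}{853730} = \frac{992}{4001781} - \frac{3708631}{853730} = - \frac{14840282171651}{3416440493130}$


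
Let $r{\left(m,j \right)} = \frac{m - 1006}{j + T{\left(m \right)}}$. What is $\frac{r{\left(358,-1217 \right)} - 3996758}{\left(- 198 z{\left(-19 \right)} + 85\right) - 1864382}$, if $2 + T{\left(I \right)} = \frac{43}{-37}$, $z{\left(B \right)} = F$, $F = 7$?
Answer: $\frac{90218806346}{42114062359} \approx 2.1423$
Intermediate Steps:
$z{\left(B \right)} = 7$
$T{\left(I \right)} = - \frac{117}{37}$ ($T{\left(I \right)} = -2 + \frac{43}{-37} = -2 + 43 \left(- \frac{1}{37}\right) = -2 - \frac{43}{37} = - \frac{117}{37}$)
$r{\left(m,j \right)} = \frac{-1006 + m}{- \frac{117}{37} + j}$ ($r{\left(m,j \right)} = \frac{m - 1006}{j - \frac{117}{37}} = \frac{-1006 + m}{- \frac{117}{37} + j}$)
$\frac{r{\left(358,-1217 \right)} - 3996758}{\left(- 198 z{\left(-19 \right)} + 85\right) - 1864382} = \frac{\frac{37 \left(-1006 + 358\right)}{-117 + 37 \left(-1217\right)} - 3996758}{\left(\left(-198\right) 7 + 85\right) - 1864382} = \frac{37 \frac{1}{-117 - 45029} \left(-648\right) - 3996758}{\left(-1386 + 85\right) - 1864382} = \frac{37 \frac{1}{-45146} \left(-648\right) - 3996758}{-1301 - 1864382} = \frac{37 \left(- \frac{1}{45146}\right) \left(-648\right) - 3996758}{-1865683} = \left(\frac{11988}{22573} - 3996758\right) \left(- \frac{1}{1865683}\right) = \left(- \frac{90218806346}{22573}\right) \left(- \frac{1}{1865683}\right) = \frac{90218806346}{42114062359}$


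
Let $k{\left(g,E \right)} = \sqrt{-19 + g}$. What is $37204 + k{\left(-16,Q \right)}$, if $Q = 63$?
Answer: $37204 + i \sqrt{35} \approx 37204.0 + 5.9161 i$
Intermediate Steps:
$37204 + k{\left(-16,Q \right)} = 37204 + \sqrt{-19 - 16} = 37204 + \sqrt{-35} = 37204 + i \sqrt{35}$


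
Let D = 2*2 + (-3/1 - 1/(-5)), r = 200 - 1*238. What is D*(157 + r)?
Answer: 714/5 ≈ 142.80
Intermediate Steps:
r = -38 (r = 200 - 238 = -38)
D = 6/5 (D = 4 + (-3*1 - 1*(-⅕)) = 4 + (-3 + ⅕) = 4 - 14/5 = 6/5 ≈ 1.2000)
D*(157 + r) = 6*(157 - 38)/5 = (6/5)*119 = 714/5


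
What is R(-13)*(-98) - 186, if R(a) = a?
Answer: 1088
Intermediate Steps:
R(-13)*(-98) - 186 = -13*(-98) - 186 = 1274 - 186 = 1088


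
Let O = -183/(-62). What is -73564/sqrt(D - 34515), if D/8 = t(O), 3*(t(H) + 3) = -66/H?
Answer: 73564*I*sqrt(1158673467)/6331549 ≈ 395.49*I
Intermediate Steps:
O = 183/62 (O = -183*(-1/62) = 183/62 ≈ 2.9516)
t(H) = -3 - 22/H (t(H) = -3 + (-66/H)/3 = -3 - 22/H)
D = -15304/183 (D = 8*(-3 - 22/183/62) = 8*(-3 - 22*62/183) = 8*(-3 - 1364/183) = 8*(-1913/183) = -15304/183 ≈ -83.628)
-73564/sqrt(D - 34515) = -73564/sqrt(-15304/183 - 34515) = -73564*(-I*sqrt(1158673467)/6331549) = -(-73564)*I*sqrt(1158673467)/6331549 = 73564*I*sqrt(1158673467)/6331549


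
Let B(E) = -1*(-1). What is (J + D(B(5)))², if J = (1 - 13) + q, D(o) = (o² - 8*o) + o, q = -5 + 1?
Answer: 484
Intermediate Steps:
B(E) = 1
q = -4
D(o) = o² - 7*o
J = -16 (J = (1 - 13) - 4 = -12 - 4 = -16)
(J + D(B(5)))² = (-16 + 1*(-7 + 1))² = (-16 + 1*(-6))² = (-16 - 6)² = (-22)² = 484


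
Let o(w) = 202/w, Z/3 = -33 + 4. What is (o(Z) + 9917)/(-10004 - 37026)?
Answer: -862577/4091610 ≈ -0.21082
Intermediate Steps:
Z = -87 (Z = 3*(-33 + 4) = 3*(-29) = -87)
(o(Z) + 9917)/(-10004 - 37026) = (202/(-87) + 9917)/(-10004 - 37026) = (202*(-1/87) + 9917)/(-47030) = (-202/87 + 9917)*(-1/47030) = (862577/87)*(-1/47030) = -862577/4091610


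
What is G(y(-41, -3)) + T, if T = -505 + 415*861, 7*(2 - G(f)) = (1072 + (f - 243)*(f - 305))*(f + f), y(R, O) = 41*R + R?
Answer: 1960547296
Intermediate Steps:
y(R, O) = 42*R
G(f) = 2 - 2*f*(1072 + (-305 + f)*(-243 + f))/7 (G(f) = 2 - (1072 + (f - 243)*(f - 305))*(f + f)/7 = 2 - (1072 + (-243 + f)*(-305 + f))*2*f/7 = 2 - (1072 + (-305 + f)*(-243 + f))*2*f/7 = 2 - 2*f*(1072 + (-305 + f)*(-243 + f))/7)
T = 356810 (T = -505 + 357315 = 356810)
G(y(-41, -3)) + T = (2 - 902244*(-41) - 2*(42*(-41))³/7 + 1096*(42*(-41))²/7) + 356810 = (2 - 21482*(-1722) - 2/7*(-1722)³ + (1096/7)*(-1722)²) + 356810 = (2 + 36992004 - 2/7*(-5106219048) + (1096/7)*2965284) + 356810 = (2 + 36992004 + 1458919728 + 464278752) + 356810 = 1960190486 + 356810 = 1960547296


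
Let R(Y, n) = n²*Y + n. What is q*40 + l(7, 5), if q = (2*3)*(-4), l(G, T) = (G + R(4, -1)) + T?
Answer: -945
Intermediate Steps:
R(Y, n) = n + Y*n² (R(Y, n) = Y*n² + n = n + Y*n²)
l(G, T) = 3 + G + T (l(G, T) = (G - (1 + 4*(-1))) + T = (G - (1 - 4)) + T = (G - 1*(-3)) + T = (G + 3) + T = (3 + G) + T = 3 + G + T)
q = -24 (q = 6*(-4) = -24)
q*40 + l(7, 5) = -24*40 + (3 + 7 + 5) = -960 + 15 = -945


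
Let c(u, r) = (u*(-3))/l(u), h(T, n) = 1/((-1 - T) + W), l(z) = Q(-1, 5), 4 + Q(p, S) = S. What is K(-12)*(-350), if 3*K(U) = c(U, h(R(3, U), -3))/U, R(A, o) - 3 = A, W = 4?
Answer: 350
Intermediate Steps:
Q(p, S) = -4 + S
R(A, o) = 3 + A
l(z) = 1 (l(z) = -4 + 5 = 1)
h(T, n) = 1/(3 - T) (h(T, n) = 1/((-1 - T) + 4) = 1/(3 - T))
c(u, r) = -3*u (c(u, r) = (u*(-3))/1 = -3*u*1 = -3*u)
K(U) = -1 (K(U) = ((-3*U)/U)/3 = (⅓)*(-3) = -1)
K(-12)*(-350) = -1*(-350) = 350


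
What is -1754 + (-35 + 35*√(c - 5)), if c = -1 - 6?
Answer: -1789 + 70*I*√3 ≈ -1789.0 + 121.24*I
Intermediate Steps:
c = -7
-1754 + (-35 + 35*√(c - 5)) = -1754 + (-35 + 35*√(-7 - 5)) = -1754 + (-35 + 35*√(-12)) = -1754 + (-35 + 35*(2*I*√3)) = -1754 + (-35 + 70*I*√3) = -1789 + 70*I*√3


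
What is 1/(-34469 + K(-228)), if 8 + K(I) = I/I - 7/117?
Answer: -117/4033699 ≈ -2.9006e-5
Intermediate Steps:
K(I) = -826/117 (K(I) = -8 + (I/I - 7/117) = -8 + (1 - 7*1/117) = -8 + (1 - 7/117) = -8 + 110/117 = -826/117)
1/(-34469 + K(-228)) = 1/(-34469 - 826/117) = 1/(-4033699/117) = -117/4033699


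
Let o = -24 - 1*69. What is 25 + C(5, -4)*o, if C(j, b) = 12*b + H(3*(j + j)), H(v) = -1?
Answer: 4582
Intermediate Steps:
C(j, b) = -1 + 12*b (C(j, b) = 12*b - 1 = -1 + 12*b)
o = -93 (o = -24 - 69 = -93)
25 + C(5, -4)*o = 25 + (-1 + 12*(-4))*(-93) = 25 + (-1 - 48)*(-93) = 25 - 49*(-93) = 25 + 4557 = 4582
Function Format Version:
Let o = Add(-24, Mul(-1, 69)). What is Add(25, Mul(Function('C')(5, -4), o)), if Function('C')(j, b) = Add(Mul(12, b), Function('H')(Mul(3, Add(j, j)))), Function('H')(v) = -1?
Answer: 4582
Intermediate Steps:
Function('C')(j, b) = Add(-1, Mul(12, b)) (Function('C')(j, b) = Add(Mul(12, b), -1) = Add(-1, Mul(12, b)))
o = -93 (o = Add(-24, -69) = -93)
Add(25, Mul(Function('C')(5, -4), o)) = Add(25, Mul(Add(-1, Mul(12, -4)), -93)) = Add(25, Mul(Add(-1, -48), -93)) = Add(25, Mul(-49, -93)) = Add(25, 4557) = 4582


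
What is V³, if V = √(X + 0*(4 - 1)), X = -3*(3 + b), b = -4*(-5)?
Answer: -69*I*√69 ≈ -573.16*I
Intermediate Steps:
b = 20
X = -69 (X = -3*(3 + 20) = -3*23 = -69)
V = I*√69 (V = √(-69 + 0*(4 - 1)) = √(-69 + 0*3) = √(-69 + 0) = √(-69) = I*√69 ≈ 8.3066*I)
V³ = (I*√69)³ = -69*I*√69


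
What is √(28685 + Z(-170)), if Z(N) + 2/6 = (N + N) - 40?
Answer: √254742/3 ≈ 168.24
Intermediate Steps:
Z(N) = -121/3 + 2*N (Z(N) = -⅓ + ((N + N) - 40) = -⅓ + (2*N - 40) = -⅓ + (-40 + 2*N) = -121/3 + 2*N)
√(28685 + Z(-170)) = √(28685 + (-121/3 + 2*(-170))) = √(28685 + (-121/3 - 340)) = √(28685 - 1141/3) = √(84914/3) = √254742/3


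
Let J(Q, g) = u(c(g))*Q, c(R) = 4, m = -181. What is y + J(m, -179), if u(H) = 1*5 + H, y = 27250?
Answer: 25621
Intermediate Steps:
u(H) = 5 + H
J(Q, g) = 9*Q (J(Q, g) = (5 + 4)*Q = 9*Q)
y + J(m, -179) = 27250 + 9*(-181) = 27250 - 1629 = 25621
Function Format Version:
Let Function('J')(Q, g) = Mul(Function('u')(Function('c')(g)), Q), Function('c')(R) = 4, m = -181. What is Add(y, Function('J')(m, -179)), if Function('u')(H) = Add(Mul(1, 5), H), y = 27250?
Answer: 25621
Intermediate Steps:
Function('u')(H) = Add(5, H)
Function('J')(Q, g) = Mul(9, Q) (Function('J')(Q, g) = Mul(Add(5, 4), Q) = Mul(9, Q))
Add(y, Function('J')(m, -179)) = Add(27250, Mul(9, -181)) = Add(27250, -1629) = 25621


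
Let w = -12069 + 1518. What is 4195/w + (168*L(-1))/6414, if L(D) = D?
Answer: -4779883/11279019 ≈ -0.42379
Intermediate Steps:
w = -10551
4195/w + (168*L(-1))/6414 = 4195/(-10551) + (168*(-1))/6414 = 4195*(-1/10551) - 168*1/6414 = -4195/10551 - 28/1069 = -4779883/11279019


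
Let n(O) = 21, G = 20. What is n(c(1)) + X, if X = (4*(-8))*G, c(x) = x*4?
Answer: -619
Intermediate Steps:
c(x) = 4*x
X = -640 (X = (4*(-8))*20 = -32*20 = -640)
n(c(1)) + X = 21 - 640 = -619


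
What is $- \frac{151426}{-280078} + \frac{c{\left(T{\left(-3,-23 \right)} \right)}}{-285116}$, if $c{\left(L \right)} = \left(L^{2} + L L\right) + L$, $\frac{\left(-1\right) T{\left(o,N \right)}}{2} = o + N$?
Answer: $\frac{400430284}{767833837} \approx 0.52151$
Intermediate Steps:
$T{\left(o,N \right)} = - 2 N - 2 o$ ($T{\left(o,N \right)} = - 2 \left(o + N\right) = - 2 \left(N + o\right) = - 2 N - 2 o$)
$c{\left(L \right)} = L + 2 L^{2}$ ($c{\left(L \right)} = \left(L^{2} + L^{2}\right) + L = 2 L^{2} + L = L + 2 L^{2}$)
$- \frac{151426}{-280078} + \frac{c{\left(T{\left(-3,-23 \right)} \right)}}{-285116} = - \frac{151426}{-280078} + \frac{\left(\left(-2\right) \left(-23\right) - -6\right) \left(1 + 2 \left(\left(-2\right) \left(-23\right) - -6\right)\right)}{-285116} = \left(-151426\right) \left(- \frac{1}{280078}\right) + \left(46 + 6\right) \left(1 + 2 \left(46 + 6\right)\right) \left(- \frac{1}{285116}\right) = \frac{75713}{140039} + 52 \left(1 + 2 \cdot 52\right) \left(- \frac{1}{285116}\right) = \frac{75713}{140039} + 52 \left(1 + 104\right) \left(- \frac{1}{285116}\right) = \frac{75713}{140039} + 52 \cdot 105 \left(- \frac{1}{285116}\right) = \frac{75713}{140039} + 5460 \left(- \frac{1}{285116}\right) = \frac{75713}{140039} - \frac{105}{5483} = \frac{400430284}{767833837}$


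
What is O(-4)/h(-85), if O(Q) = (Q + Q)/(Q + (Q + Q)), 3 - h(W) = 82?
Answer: -2/237 ≈ -0.0084388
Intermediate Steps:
h(W) = -79 (h(W) = 3 - 1*82 = 3 - 82 = -79)
O(Q) = ⅔ (O(Q) = (2*Q)/(Q + 2*Q) = (2*Q)/((3*Q)) = (2*Q)*(1/(3*Q)) = ⅔)
O(-4)/h(-85) = (⅔)/(-79) = (⅔)*(-1/79) = -2/237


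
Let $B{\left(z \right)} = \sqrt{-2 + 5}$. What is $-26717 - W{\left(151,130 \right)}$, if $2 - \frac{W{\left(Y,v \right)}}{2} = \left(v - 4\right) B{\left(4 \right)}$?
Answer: $-26721 + 252 \sqrt{3} \approx -26285.0$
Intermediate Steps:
$B{\left(z \right)} = \sqrt{3}$
$W{\left(Y,v \right)} = 4 - 2 \sqrt{3} \left(-4 + v\right)$ ($W{\left(Y,v \right)} = 4 - 2 \left(v - 4\right) \sqrt{3} = 4 - 2 \left(-4 + v\right) \sqrt{3} = 4 - 2 \sqrt{3} \left(-4 + v\right)$)
$-26717 - W{\left(151,130 \right)} = -26717 - \left(4 + 8 \sqrt{3} - 260 \sqrt{3}\right) = -26717 - \left(4 - 252 \sqrt{3}\right) = -26721 + 252 \sqrt{3}$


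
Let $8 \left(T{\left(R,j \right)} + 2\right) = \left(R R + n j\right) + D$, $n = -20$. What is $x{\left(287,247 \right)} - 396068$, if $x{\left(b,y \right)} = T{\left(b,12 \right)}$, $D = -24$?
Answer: $- \frac{3086455}{8} \approx -3.8581 \cdot 10^{5}$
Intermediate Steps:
$T{\left(R,j \right)} = -5 - \frac{5 j}{2} + \frac{R^{2}}{8}$ ($T{\left(R,j \right)} = -2 + \frac{\left(R R - 20 j\right) - 24}{8} = -2 + \frac{\left(R^{2} - 20 j\right) - 24}{8} = -2 + \frac{-24 + R^{2} - 20 j}{8} = -2 - \left(3 - \frac{R^{2}}{8} + \frac{5 j}{2}\right) = -5 - \frac{5 j}{2} + \frac{R^{2}}{8}$)
$x{\left(b,y \right)} = -35 + \frac{b^{2}}{8}$ ($x{\left(b,y \right)} = -5 - 30 + \frac{b^{2}}{8} = -35 + \frac{b^{2}}{8}$)
$x{\left(287,247 \right)} - 396068 = \left(-35 + \frac{287^{2}}{8}\right) - 396068 = \left(-35 + \frac{1}{8} \cdot 82369\right) - 396068 = \left(-35 + \frac{82369}{8}\right) - 396068 = \frac{82089}{8} - 396068 = - \frac{3086455}{8}$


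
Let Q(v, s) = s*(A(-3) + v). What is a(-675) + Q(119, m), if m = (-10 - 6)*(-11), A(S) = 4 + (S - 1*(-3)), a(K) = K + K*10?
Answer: 14223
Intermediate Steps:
a(K) = 11*K (a(K) = K + 10*K = 11*K)
A(S) = 7 + S (A(S) = 4 + (S + 3) = 4 + (3 + S) = 7 + S)
m = 176 (m = -16*(-11) = 176)
Q(v, s) = s*(4 + v) (Q(v, s) = s*((7 - 3) + v) = s*(4 + v))
a(-675) + Q(119, m) = 11*(-675) + 176*(4 + 119) = -7425 + 176*123 = -7425 + 21648 = 14223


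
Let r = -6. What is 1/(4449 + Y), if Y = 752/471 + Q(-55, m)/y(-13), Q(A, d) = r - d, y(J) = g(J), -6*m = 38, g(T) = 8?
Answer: 3768/16770005 ≈ 0.00022469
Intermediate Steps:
m = -19/3 (m = -⅙*38 = -19/3 ≈ -6.3333)
y(J) = 8
Q(A, d) = -6 - d
Y = 6173/3768 (Y = 752/471 + (-6 - 1*(-19/3))/8 = 752*(1/471) + (-6 + 19/3)*(⅛) = 752/471 + (⅓)*(⅛) = 752/471 + 1/24 = 6173/3768 ≈ 1.6383)
1/(4449 + Y) = 1/(4449 + 6173/3768) = 1/(16770005/3768) = 3768/16770005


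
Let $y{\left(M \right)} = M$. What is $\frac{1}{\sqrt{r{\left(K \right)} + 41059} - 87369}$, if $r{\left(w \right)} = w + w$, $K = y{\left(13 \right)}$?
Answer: $- \frac{29123}{2544433692} - \frac{\sqrt{4565}}{2544433692} \approx -1.1472 \cdot 10^{-5}$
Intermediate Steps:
$K = 13$
$r{\left(w \right)} = 2 w$
$\frac{1}{\sqrt{r{\left(K \right)} + 41059} - 87369} = \frac{1}{\sqrt{2 \cdot 13 + 41059} - 87369} = \frac{1}{\sqrt{26 + 41059} - 87369} = \frac{1}{\sqrt{41085} - 87369} = \frac{1}{3 \sqrt{4565} - 87369} = \frac{1}{-87369 + 3 \sqrt{4565}}$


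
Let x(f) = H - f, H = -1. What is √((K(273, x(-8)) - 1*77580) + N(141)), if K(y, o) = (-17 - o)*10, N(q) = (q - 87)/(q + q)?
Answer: I*√171903957/47 ≈ 278.96*I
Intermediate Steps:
x(f) = -1 - f
N(q) = (-87 + q)/(2*q) (N(q) = (-87 + q)/((2*q)) = (-87 + q)*(1/(2*q)) = (-87 + q)/(2*q))
K(y, o) = -170 - 10*o
√((K(273, x(-8)) - 1*77580) + N(141)) = √(((-170 - 10*(-1 - 1*(-8))) - 1*77580) + (½)*(-87 + 141)/141) = √(((-170 - 10*(-1 + 8)) - 77580) + (½)*(1/141)*54) = √(((-170 - 10*7) - 77580) + 9/47) = √(((-170 - 70) - 77580) + 9/47) = √((-240 - 77580) + 9/47) = √(-77820 + 9/47) = √(-3657531/47) = I*√171903957/47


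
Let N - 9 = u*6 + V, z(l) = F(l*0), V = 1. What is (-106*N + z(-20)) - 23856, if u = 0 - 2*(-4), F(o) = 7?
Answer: -29997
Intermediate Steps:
u = 8 (u = 0 + 8 = 8)
z(l) = 7
N = 58 (N = 9 + (8*6 + 1) = 9 + (48 + 1) = 9 + 49 = 58)
(-106*N + z(-20)) - 23856 = (-106*58 + 7) - 23856 = (-6148 + 7) - 23856 = -6141 - 23856 = -29997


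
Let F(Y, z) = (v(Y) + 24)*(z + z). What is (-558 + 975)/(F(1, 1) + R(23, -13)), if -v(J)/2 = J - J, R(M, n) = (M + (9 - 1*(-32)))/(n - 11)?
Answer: 1251/136 ≈ 9.1985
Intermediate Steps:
R(M, n) = (41 + M)/(-11 + n) (R(M, n) = (M + (9 + 32))/(-11 + n) = (M + 41)/(-11 + n) = (41 + M)/(-11 + n))
v(J) = 0 (v(J) = -2*(J - J) = -2*0 = 0)
F(Y, z) = 48*z (F(Y, z) = (0 + 24)*(z + z) = 24*(2*z) = 48*z)
(-558 + 975)/(F(1, 1) + R(23, -13)) = (-558 + 975)/(48*1 + (41 + 23)/(-11 - 13)) = 417/(48 + 64/(-24)) = 417/(48 - 1/24*64) = 417/(48 - 8/3) = 417/(136/3) = 417*(3/136) = 1251/136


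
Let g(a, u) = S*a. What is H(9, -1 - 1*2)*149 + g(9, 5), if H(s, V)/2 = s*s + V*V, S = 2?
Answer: 26838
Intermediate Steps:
H(s, V) = 2*V² + 2*s² (H(s, V) = 2*(s*s + V*V) = 2*(s² + V²) = 2*(V² + s²) = 2*V² + 2*s²)
g(a, u) = 2*a
H(9, -1 - 1*2)*149 + g(9, 5) = (2*(-1 - 1*2)² + 2*9²)*149 + 2*9 = (2*(-1 - 2)² + 2*81)*149 + 18 = (2*(-3)² + 162)*149 + 18 = (2*9 + 162)*149 + 18 = (18 + 162)*149 + 18 = 180*149 + 18 = 26820 + 18 = 26838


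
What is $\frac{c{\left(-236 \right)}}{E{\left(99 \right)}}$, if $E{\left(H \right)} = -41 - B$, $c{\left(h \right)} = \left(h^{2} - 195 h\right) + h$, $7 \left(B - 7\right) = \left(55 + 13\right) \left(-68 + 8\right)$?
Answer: $\frac{88795}{468} \approx 189.73$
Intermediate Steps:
$B = - \frac{4031}{7}$ ($B = 7 + \frac{\left(55 + 13\right) \left(-68 + 8\right)}{7} = 7 + \frac{68 \left(-60\right)}{7} = 7 + \frac{1}{7} \left(-4080\right) = 7 - \frac{4080}{7} = - \frac{4031}{7} \approx -575.86$)
$c{\left(h \right)} = h^{2} - 194 h$
$E{\left(H \right)} = \frac{3744}{7}$ ($E{\left(H \right)} = -41 - - \frac{4031}{7} = -41 + \frac{4031}{7} = \frac{3744}{7}$)
$\frac{c{\left(-236 \right)}}{E{\left(99 \right)}} = \frac{\left(-236\right) \left(-194 - 236\right)}{\frac{3744}{7}} = \left(-236\right) \left(-430\right) \frac{7}{3744} = 101480 \cdot \frac{7}{3744} = \frac{88795}{468}$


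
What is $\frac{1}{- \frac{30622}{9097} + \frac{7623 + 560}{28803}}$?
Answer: $- \frac{262020891}{807564715} \approx -0.32446$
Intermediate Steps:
$\frac{1}{- \frac{30622}{9097} + \frac{7623 + 560}{28803}} = \frac{1}{\left(-30622\right) \frac{1}{9097} + 8183 \cdot \frac{1}{28803}} = \frac{1}{- \frac{30622}{9097} + \frac{8183}{28803}} = \frac{1}{- \frac{807564715}{262020891}} = - \frac{262020891}{807564715}$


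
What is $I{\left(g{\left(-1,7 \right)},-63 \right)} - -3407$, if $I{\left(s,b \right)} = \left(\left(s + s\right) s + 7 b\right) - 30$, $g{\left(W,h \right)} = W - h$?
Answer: $3064$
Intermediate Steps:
$I{\left(s,b \right)} = -30 + 2 s^{2} + 7 b$ ($I{\left(s,b \right)} = \left(2 s s + 7 b\right) - 30 = \left(2 s^{2} + 7 b\right) - 30 = -30 + 2 s^{2} + 7 b$)
$I{\left(g{\left(-1,7 \right)},-63 \right)} - -3407 = \left(-30 + 2 \left(-1 - 7\right)^{2} + 7 \left(-63\right)\right) - -3407 = \left(-30 + 2 \left(-1 - 7\right)^{2} - 441\right) + 3407 = \left(-30 + 2 \left(-8\right)^{2} - 441\right) + 3407 = \left(-30 + 2 \cdot 64 - 441\right) + 3407 = \left(-30 + 128 - 441\right) + 3407 = -343 + 3407 = 3064$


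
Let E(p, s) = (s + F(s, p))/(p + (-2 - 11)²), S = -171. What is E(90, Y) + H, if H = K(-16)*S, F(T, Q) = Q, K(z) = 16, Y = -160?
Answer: -101242/37 ≈ -2736.3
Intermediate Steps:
E(p, s) = (p + s)/(169 + p) (E(p, s) = (s + p)/(p + (-2 - 11)²) = (p + s)/(p + (-13)²) = (p + s)/(p + 169) = (p + s)/(169 + p))
H = -2736 (H = 16*(-171) = -2736)
E(90, Y) + H = (90 - 160)/(169 + 90) - 2736 = -70/259 - 2736 = (1/259)*(-70) - 2736 = -10/37 - 2736 = -101242/37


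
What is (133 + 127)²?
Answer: 67600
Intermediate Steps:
(133 + 127)² = 260² = 67600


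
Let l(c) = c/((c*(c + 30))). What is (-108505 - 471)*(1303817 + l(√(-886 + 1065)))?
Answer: -14634730890416/103 + 15568*√179/103 ≈ -1.4208e+11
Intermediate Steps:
l(c) = 1/(30 + c) (l(c) = c/((c*(30 + c))) = c*(1/(c*(30 + c))) = 1/(30 + c))
(-108505 - 471)*(1303817 + l(√(-886 + 1065))) = (-108505 - 471)*(1303817 + 1/(30 + √(-886 + 1065))) = -108976*(1303817 + 1/(30 + √179)) = -142084761392 - 108976/(30 + √179)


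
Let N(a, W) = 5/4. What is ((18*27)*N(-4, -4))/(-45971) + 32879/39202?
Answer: 743832647/901077571 ≈ 0.82549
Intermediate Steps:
N(a, W) = 5/4 (N(a, W) = 5*(¼) = 5/4)
((18*27)*N(-4, -4))/(-45971) + 32879/39202 = ((18*27)*(5/4))/(-45971) + 32879/39202 = (486*(5/4))*(-1/45971) + 32879*(1/39202) = (1215/2)*(-1/45971) + 32879/39202 = -1215/91942 + 32879/39202 = 743832647/901077571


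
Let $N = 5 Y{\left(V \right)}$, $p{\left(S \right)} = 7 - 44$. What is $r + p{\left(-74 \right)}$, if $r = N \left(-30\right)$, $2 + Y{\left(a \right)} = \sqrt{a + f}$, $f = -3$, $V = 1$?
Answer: $263 - 150 i \sqrt{2} \approx 263.0 - 212.13 i$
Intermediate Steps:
$p{\left(S \right)} = -37$ ($p{\left(S \right)} = 7 - 44 = -37$)
$Y{\left(a \right)} = -2 + \sqrt{-3 + a}$ ($Y{\left(a \right)} = -2 + \sqrt{a - 3} = -2 + \sqrt{-3 + a}$)
$N = -10 + 5 i \sqrt{2}$ ($N = 5 \left(-2 + \sqrt{-3 + 1}\right) = 5 \left(-2 + \sqrt{-2}\right) = 5 \left(-2 + i \sqrt{2}\right) = -10 + 5 i \sqrt{2} \approx -10.0 + 7.0711 i$)
$r = 300 - 150 i \sqrt{2}$ ($r = \left(-10 + 5 i \sqrt{2}\right) \left(-30\right) = 300 - 150 i \sqrt{2} \approx 300.0 - 212.13 i$)
$r + p{\left(-74 \right)} = \left(300 - 150 i \sqrt{2}\right) - 37 = 263 - 150 i \sqrt{2}$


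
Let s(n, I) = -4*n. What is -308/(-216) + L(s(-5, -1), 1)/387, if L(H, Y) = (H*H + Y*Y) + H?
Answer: 5837/2322 ≈ 2.5138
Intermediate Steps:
L(H, Y) = H + H**2 + Y**2 (L(H, Y) = (H**2 + Y**2) + H = H + H**2 + Y**2)
-308/(-216) + L(s(-5, -1), 1)/387 = -308/(-216) + (-4*(-5) + (-4*(-5))**2 + 1**2)/387 = -308*(-1/216) + (20 + 20**2 + 1)*(1/387) = 77/54 + (20 + 400 + 1)*(1/387) = 77/54 + 421*(1/387) = 77/54 + 421/387 = 5837/2322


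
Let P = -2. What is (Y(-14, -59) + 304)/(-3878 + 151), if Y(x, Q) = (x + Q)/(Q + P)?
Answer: -18617/227347 ≈ -0.081888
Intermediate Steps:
Y(x, Q) = (Q + x)/(-2 + Q) (Y(x, Q) = (x + Q)/(Q - 2) = (Q + x)/(-2 + Q))
(Y(-14, -59) + 304)/(-3878 + 151) = ((-59 - 14)/(-2 - 59) + 304)/(-3878 + 151) = (-73/(-61) + 304)/(-3727) = (-1/61*(-73) + 304)*(-1/3727) = (73/61 + 304)*(-1/3727) = (18617/61)*(-1/3727) = -18617/227347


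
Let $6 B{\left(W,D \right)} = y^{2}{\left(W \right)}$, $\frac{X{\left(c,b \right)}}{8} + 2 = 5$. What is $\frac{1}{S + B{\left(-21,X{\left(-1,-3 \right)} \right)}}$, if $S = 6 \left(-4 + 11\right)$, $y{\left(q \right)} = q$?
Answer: $\frac{2}{231} \approx 0.008658$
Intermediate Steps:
$X{\left(c,b \right)} = 24$ ($X{\left(c,b \right)} = -16 + 8 \cdot 5 = -16 + 40 = 24$)
$S = 42$ ($S = 6 \cdot 7 = 42$)
$B{\left(W,D \right)} = \frac{W^{2}}{6}$
$\frac{1}{S + B{\left(-21,X{\left(-1,-3 \right)} \right)}} = \frac{1}{42 + \frac{\left(-21\right)^{2}}{6}} = \frac{1}{42 + \frac{1}{6} \cdot 441} = \frac{1}{42 + \frac{147}{2}} = \frac{1}{\frac{231}{2}} = \frac{2}{231}$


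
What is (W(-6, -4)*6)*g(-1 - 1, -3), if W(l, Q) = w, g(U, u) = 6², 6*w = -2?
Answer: -72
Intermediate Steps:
w = -⅓ (w = (⅙)*(-2) = -⅓ ≈ -0.33333)
g(U, u) = 36
W(l, Q) = -⅓
(W(-6, -4)*6)*g(-1 - 1, -3) = -⅓*6*36 = -2*36 = -72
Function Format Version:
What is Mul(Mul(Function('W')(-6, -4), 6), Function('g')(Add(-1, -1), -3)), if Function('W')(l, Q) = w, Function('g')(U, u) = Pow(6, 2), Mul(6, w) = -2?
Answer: -72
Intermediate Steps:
w = Rational(-1, 3) (w = Mul(Rational(1, 6), -2) = Rational(-1, 3) ≈ -0.33333)
Function('g')(U, u) = 36
Function('W')(l, Q) = Rational(-1, 3)
Mul(Mul(Function('W')(-6, -4), 6), Function('g')(Add(-1, -1), -3)) = Mul(Mul(Rational(-1, 3), 6), 36) = Mul(-2, 36) = -72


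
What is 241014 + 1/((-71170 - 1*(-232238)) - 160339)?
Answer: 175699207/729 ≈ 2.4101e+5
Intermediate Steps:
241014 + 1/((-71170 - 1*(-232238)) - 160339) = 241014 + 1/((-71170 + 232238) - 160339) = 241014 + 1/(161068 - 160339) = 241014 + 1/729 = 175699207/729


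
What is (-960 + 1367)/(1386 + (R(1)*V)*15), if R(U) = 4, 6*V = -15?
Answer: 407/1236 ≈ 0.32929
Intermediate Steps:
V = -5/2 (V = (1/6)*(-15) = -5/2 ≈ -2.5000)
(-960 + 1367)/(1386 + (R(1)*V)*15) = (-960 + 1367)/(1386 + (4*(-5/2))*15) = 407/(1386 - 10*15) = 407/(1386 - 150) = 407/1236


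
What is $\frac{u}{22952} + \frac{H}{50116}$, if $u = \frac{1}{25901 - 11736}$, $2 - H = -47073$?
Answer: $\frac{3826198110279}{4073366837320} \approx 0.93932$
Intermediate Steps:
$H = 47075$ ($H = 2 - -47073 = 2 + 47073 = 47075$)
$u = \frac{1}{14165} \approx 7.0597 \cdot 10^{-5}$
$\frac{u}{22952} + \frac{H}{50116} = \frac{1}{14165 \cdot 22952} + \frac{47075}{50116} = \frac{1}{14165} \cdot \frac{1}{22952} + 47075 \cdot \frac{1}{50116} = \frac{1}{325115080} + \frac{47075}{50116} = \frac{3826198110279}{4073366837320}$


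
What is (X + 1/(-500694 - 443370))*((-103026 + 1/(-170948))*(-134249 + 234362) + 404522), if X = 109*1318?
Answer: -239126468676189041824088527/161385852672 ≈ -1.4817e+15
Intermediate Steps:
X = 143662
(X + 1/(-500694 - 443370))*((-103026 + 1/(-170948))*(-134249 + 234362) + 404522) = (143662 + 1/(-500694 - 443370))*((-103026 + 1/(-170948))*(-134249 + 234362) + 404522) = (143662 + 1/(-944064))*((-103026 - 1/170948)*100113 + 404522) = (143662 - 1/944064)*(-17612088649/170948*100113 + 404522) = 135626122367*(-1763199030917337/170948 + 404522)/944064 = (135626122367/944064)*(-1763129878690481/170948) = -239126468676189041824088527/161385852672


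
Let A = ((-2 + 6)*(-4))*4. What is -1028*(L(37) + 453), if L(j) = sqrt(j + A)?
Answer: -465684 - 3084*I*sqrt(3) ≈ -4.6568e+5 - 5341.6*I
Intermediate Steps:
A = -64 (A = (4*(-4))*4 = -16*4 = -64)
L(j) = sqrt(-64 + j) (L(j) = sqrt(j - 64) = sqrt(-64 + j))
-1028*(L(37) + 453) = -1028*(sqrt(-64 + 37) + 453) = -1028*(sqrt(-27) + 453) = -1028*(3*I*sqrt(3) + 453) = -1028*(453 + 3*I*sqrt(3)) = -465684 - 3084*I*sqrt(3)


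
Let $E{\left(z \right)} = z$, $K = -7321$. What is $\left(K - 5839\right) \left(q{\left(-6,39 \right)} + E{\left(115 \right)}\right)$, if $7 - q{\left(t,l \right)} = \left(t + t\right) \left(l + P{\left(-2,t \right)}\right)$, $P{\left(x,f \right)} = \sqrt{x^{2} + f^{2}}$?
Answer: $-7764400 - 315840 \sqrt{10} \approx -8.7632 \cdot 10^{6}$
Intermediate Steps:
$P{\left(x,f \right)} = \sqrt{f^{2} + x^{2}}$
$q{\left(t,l \right)} = 7 - 2 t \left(l + \sqrt{4 + t^{2}}\right)$ ($q{\left(t,l \right)} = 7 - \left(t + t\right) \left(l + \sqrt{t^{2} + \left(-2\right)^{2}}\right) = 7 - 2 t \left(l + \sqrt{t^{2} + 4}\right) = 7 - 2 t \left(l + \sqrt{4 + t^{2}}\right)$)
$\left(K - 5839\right) \left(q{\left(-6,39 \right)} + E{\left(115 \right)}\right) = \left(-7321 - 5839\right) \left(\left(7 - 78 \left(-6\right) - - 12 \sqrt{4 + \left(-6\right)^{2}}\right) + 115\right) = - 13160 \left(\left(7 + 468 - - 12 \sqrt{4 + 36}\right) + 115\right) = - 13160 \left(\left(7 + 468 - - 12 \sqrt{40}\right) + 115\right) = - 13160 \left(\left(7 + 468 - - 12 \cdot 2 \sqrt{10}\right) + 115\right) = - 13160 \left(\left(7 + 468 + 24 \sqrt{10}\right) + 115\right) = - 13160 \left(\left(475 + 24 \sqrt{10}\right) + 115\right) = - 13160 \left(590 + 24 \sqrt{10}\right) = -7764400 - 315840 \sqrt{10}$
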